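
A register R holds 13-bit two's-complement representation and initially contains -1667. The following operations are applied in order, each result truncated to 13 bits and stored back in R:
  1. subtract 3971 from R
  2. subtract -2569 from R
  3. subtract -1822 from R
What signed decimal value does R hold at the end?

-1247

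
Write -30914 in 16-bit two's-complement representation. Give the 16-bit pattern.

1000011100111110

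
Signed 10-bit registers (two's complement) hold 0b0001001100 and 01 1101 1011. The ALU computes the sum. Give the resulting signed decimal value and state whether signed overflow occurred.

-473; overflow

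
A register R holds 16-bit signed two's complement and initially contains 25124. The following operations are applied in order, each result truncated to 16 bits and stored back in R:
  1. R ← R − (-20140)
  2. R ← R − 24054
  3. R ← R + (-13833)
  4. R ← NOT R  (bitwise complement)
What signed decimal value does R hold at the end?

-7378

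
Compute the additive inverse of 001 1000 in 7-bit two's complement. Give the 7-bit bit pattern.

1101000

Invert: 1100111. Add 1: 1101000.
Check: 0011000 = 24, 1101000 = -24.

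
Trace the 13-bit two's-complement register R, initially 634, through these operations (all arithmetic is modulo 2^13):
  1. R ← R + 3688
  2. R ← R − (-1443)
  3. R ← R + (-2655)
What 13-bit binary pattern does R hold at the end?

Start: R = 634 = 0001001111010.
R = 634 + 3688 = 4322; wraps to -3870 = 1000011100010
R = -3870 − (-1443) = -2427 = 1011010000101
R = -2427 + (-2655) = -5082; wraps to 3110 = 0110000100110

0110000100110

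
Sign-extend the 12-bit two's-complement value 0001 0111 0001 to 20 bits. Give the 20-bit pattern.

00000000000101110001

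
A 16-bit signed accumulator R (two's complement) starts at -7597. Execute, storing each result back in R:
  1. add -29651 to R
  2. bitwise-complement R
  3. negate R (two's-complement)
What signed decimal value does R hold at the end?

28289

Start: R = -7597 = 1110001001010011.
R = -7597 + (-29651) = -37248; wraps to 28288 = 0110111010000000
R = NOT 0110111010000000 = 1001000101111111 = -28289
R = −(-28289) = 28289 = 0110111010000001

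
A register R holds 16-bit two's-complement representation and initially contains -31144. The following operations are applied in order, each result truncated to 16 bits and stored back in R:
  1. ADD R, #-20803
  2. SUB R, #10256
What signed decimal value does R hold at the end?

Start: R = -31144 = 1000011001011000.
R = -31144 + (-20803) = -51947; wraps to 13589 = 0011010100010101
R = 13589 − 10256 = 3333 = 0000110100000101

3333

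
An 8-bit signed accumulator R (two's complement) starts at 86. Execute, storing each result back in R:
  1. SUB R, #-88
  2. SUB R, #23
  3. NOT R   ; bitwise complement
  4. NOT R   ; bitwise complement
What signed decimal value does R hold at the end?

Start: R = 86 = 01010110.
R = 86 − (-88) = 174; wraps to -82 = 10101110
R = -82 − 23 = -105 = 10010111
R = NOT 10010111 = 01101000 = 104
R = NOT 01101000 = 10010111 = -105

-105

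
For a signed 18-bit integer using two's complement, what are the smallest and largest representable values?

Minimum: −2^17 = -131072.
Maximum: 2^17 − 1 = 131071.

min = -131072, max = 131071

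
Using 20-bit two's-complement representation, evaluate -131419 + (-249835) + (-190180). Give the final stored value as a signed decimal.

477142

-131419 + (-249835) = -381254 (10100010111010111010)
-381254 + (-190180) = -571434 → wraps to 477142 (01110100011111010110)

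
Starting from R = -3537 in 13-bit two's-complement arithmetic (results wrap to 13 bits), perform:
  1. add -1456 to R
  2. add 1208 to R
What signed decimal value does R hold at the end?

Start: R = -3537 = 1001000101111.
R = -3537 + (-1456) = -4993; wraps to 3199 = 0110001111111
R = 3199 + 1208 = 4407; wraps to -3785 = 1000100110111

-3785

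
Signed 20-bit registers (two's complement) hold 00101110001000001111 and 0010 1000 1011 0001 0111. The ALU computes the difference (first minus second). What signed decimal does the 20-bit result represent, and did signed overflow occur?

00101110001000001111 = 188943 (signed)
0010 1000 1011 0001 0111 → 00101000101100010111 = 166679 (signed)
Subtract via negate-and-add: invert 00101000101100010111 + 1 = 11010111010011101001 (i.e. -166679).
  00101110001000001111
+ 11010111010011101001
= 00000101011011111000  (discard carry-out 1)
Result 00000101011011111000: MSB = 0 → value 22264.
Addends (after negating the subtrahend) have opposite signs, so signed overflow cannot occur.

22264; no overflow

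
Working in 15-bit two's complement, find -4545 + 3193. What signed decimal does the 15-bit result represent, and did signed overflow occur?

-1352; no overflow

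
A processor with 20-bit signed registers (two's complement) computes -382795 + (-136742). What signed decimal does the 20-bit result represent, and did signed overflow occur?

-519537; no overflow

-382795 → 10100010100010110101
-136742 → 11011110100111011010
  10100010100010110101
+ 11011110100111011010
= 10000001001010001111  (discard carry-out 1)
Result 10000001001010001111: MSB = 1 → 529039 − 1048576 = -519537.
Both addends are negative and so is the stored result: no signed overflow.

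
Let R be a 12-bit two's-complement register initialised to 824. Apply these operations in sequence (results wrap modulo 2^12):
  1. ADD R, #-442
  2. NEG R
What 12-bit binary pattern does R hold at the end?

111010000010

Start: R = 824 = 001100111000.
R = 824 + (-442) = 382 = 000101111110
R = −(382) = -382 = 111010000010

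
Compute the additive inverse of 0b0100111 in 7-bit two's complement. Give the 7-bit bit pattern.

Invert: 1011000. Add 1: 1011001.

1011001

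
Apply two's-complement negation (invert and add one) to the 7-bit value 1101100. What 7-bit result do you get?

0010100

Invert: 0010011. Add 1: 0010100.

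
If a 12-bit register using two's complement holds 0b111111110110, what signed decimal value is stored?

MSB is 1, so the value is negative.
Invert: 000000001001. Add 1: 000000001010 = 10. So the value is −10.

-10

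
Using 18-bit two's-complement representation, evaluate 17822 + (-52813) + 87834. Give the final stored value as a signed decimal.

52843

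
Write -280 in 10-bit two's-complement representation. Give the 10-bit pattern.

|-280| = 280 = 0100011000 in 10 bits.
Invert the bits: 1011100111. Add 1: 1011101000.

1011101000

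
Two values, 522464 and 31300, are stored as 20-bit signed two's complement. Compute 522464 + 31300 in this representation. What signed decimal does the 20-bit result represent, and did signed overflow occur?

-494812; overflow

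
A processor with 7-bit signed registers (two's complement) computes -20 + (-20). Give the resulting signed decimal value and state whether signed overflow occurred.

-20 → 1101100
-20 → 1101100
  1101100
+ 1101100
= 1011000  (discard carry-out 1)
Result 1011000: MSB = 1 → 88 − 128 = -40.
Both addends are negative and so is the stored result: no signed overflow.

-40; no overflow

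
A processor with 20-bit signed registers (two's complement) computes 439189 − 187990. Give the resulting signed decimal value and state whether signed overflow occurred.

251199; no overflow

439189 → 01101011001110010101
187990 → 00101101111001010110
Subtract via negate-and-add: invert 00101101111001010110 + 1 = 11010010000110101010 (i.e. -187990).
  01101011001110010101
+ 11010010000110101010
= 00111101010100111111  (discard carry-out 1)
Result 00111101010100111111: MSB = 0 → value 251199.
Addends (after negating the subtrahend) have opposite signs, so signed overflow cannot occur.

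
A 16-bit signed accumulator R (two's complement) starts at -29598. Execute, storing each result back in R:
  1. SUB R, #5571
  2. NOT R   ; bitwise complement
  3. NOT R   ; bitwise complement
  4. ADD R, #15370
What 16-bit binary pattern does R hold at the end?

1011001010101001

Start: R = -29598 = 1000110001100010.
R = -29598 − 5571 = -35169; wraps to 30367 = 0111011010011111
R = NOT 0111011010011111 = 1000100101100000 = -30368
R = NOT 1000100101100000 = 0111011010011111 = 30367
R = 30367 + 15370 = 45737; wraps to -19799 = 1011001010101001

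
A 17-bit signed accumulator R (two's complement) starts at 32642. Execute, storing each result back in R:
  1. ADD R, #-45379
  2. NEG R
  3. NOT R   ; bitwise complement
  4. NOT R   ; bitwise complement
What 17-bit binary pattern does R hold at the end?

Start: R = 32642 = 00111111110000010.
R = 32642 + (-45379) = -12737 = 11100111000111111
R = −(-12737) = 12737 = 00011000111000001
R = NOT 00011000111000001 = 11100111000111110 = -12738
R = NOT 11100111000111110 = 00011000111000001 = 12737

00011000111000001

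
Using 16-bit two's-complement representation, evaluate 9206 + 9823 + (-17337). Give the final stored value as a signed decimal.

1692

9206 + 9823 = 19029 (0100101001010101)
19029 + (-17337) = 1692 (0000011010011100)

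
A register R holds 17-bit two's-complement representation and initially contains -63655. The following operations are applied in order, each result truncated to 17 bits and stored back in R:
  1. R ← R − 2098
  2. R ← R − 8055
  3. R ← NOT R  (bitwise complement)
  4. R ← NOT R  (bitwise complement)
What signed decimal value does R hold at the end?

Start: R = -63655 = 10000011101011001.
R = -63655 − 2098 = -65753; wraps to 65319 = 01111111100100111
R = 65319 − 8055 = 57264 = 01101111110110000
R = NOT 01101111110110000 = 10010000001001111 = -57265
R = NOT 10010000001001111 = 01101111110110000 = 57264

57264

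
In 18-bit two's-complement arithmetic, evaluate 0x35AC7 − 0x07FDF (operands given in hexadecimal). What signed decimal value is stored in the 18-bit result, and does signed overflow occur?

-75032; no overflow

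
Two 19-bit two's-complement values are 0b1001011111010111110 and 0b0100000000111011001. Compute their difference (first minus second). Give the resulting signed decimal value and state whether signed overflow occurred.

179429; overflow

0b1001011111010111110 → 1001011111010111110 = -213314 (signed)
0b0100000000111011001 → 0100000000111011001 = 131545 (signed)
Subtract via negate-and-add: invert 0100000000111011001 + 1 = 1011111111000100111 (i.e. -131545).
  1001011111010111110
+ 1011111111000100111
= 0101011110011100101  (discard carry-out 1)
Result 0101011110011100101: MSB = 0 → value 179429.
Both addends (after negating the subtrahend) are negative but the stored result is non-negative: signed overflow. The true value -213314 − 131545 = -344859 lies outside [-262144, 262143].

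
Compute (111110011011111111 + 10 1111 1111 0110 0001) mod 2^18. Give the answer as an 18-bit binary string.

101110011001100000

  111110011011111111
+ 101111111101100001
= 101110011001100000  (discard carry-out 1)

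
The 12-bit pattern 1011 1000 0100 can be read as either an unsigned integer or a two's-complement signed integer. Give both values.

unsigned = 2948, signed = -1148

Unsigned: 101110000100 = 2948.
Signed: MSB=1 → 2948 − 4096 = -1148.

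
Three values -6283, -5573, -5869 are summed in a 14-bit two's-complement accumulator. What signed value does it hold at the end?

-1341

-6283 + (-5573) = -11856 → wraps to 4528 (01000110110000)
4528 + (-5869) = -1341 (11101011000011)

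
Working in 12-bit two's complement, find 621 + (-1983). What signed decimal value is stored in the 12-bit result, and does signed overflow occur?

-1362; no overflow

621 → 001001101101
-1983 → 100001000001
  001001101101
+ 100001000001
= 101010101110
Result 101010101110: MSB = 1 → 2734 − 4096 = -1362.
Addends have opposite signs, so signed overflow cannot occur.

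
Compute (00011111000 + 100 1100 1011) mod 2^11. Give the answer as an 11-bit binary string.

10111000011

  00011111000
+ 10011001011
= 10111000011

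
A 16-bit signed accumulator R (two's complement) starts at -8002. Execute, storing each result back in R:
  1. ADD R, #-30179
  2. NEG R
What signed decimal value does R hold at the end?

-27355

Start: R = -8002 = 1110000010111110.
R = -8002 + (-30179) = -38181; wraps to 27355 = 0110101011011011
R = −(27355) = -27355 = 1001010100100101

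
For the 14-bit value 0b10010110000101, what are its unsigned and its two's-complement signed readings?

Unsigned: 10010110000101 = 9605.
Signed: MSB=1 → 9605 − 16384 = -6779.

unsigned = 9605, signed = -6779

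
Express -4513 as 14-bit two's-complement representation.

|-4513| = 4513 = 01000110100001 in 14 bits.
Invert the bits: 10111001011110. Add 1: 10111001011111.
Check: 10111001011111 reads as 11871 − 16384 = -4513.

10111001011111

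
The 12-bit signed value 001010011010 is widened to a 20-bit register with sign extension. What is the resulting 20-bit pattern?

00000000001010011010

MSB of 001010011010 is 0; replicate it into the new high bits.
00000000|001010011010 → 00000000001010011010 (still 666).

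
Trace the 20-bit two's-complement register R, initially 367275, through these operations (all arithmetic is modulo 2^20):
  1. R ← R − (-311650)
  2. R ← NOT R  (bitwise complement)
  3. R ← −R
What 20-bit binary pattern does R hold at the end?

Start: R = 367275 = 01011001101010101011.
R = 367275 − (-311650) = 678925; wraps to -369651 = 10100101110000001101
R = NOT 10100101110000001101 = 01011010001111110010 = 369650
R = −(369650) = -369650 = 10100101110000001110

10100101110000001110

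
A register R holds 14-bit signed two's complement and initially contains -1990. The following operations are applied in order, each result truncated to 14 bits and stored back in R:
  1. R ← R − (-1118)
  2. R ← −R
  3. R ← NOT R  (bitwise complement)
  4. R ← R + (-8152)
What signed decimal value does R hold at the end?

Start: R = -1990 = 11100000111010.
R = -1990 − (-1118) = -872 = 11110010011000
R = −(-872) = 872 = 00001101101000
R = NOT 00001101101000 = 11110010010111 = -873
R = -873 + (-8152) = -9025; wraps to 7359 = 01110010111111

7359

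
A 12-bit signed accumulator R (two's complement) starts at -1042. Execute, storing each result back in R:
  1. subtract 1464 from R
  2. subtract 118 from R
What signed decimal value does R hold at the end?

Start: R = -1042 = 101111101110.
R = -1042 − 1464 = -2506; wraps to 1590 = 011000110110
R = 1590 − 118 = 1472 = 010111000000

1472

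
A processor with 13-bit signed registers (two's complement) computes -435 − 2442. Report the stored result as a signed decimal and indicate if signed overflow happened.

-2877; no overflow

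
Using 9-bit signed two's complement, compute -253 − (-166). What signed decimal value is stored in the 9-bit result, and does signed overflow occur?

-87; no overflow

-253 → 100000011
-166 → 101011010
Subtract via negate-and-add: invert 101011010 + 1 = 010100110 (i.e. 166).
  100000011
+ 010100110
= 110101001
Result 110101001: MSB = 1 → 425 − 512 = -87.
Addends (after negating the subtrahend) have opposite signs, so signed overflow cannot occur.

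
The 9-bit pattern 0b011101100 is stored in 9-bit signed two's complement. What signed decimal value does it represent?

236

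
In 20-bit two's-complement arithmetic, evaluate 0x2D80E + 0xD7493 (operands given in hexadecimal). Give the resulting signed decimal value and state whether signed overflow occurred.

19617; no overflow

0x2D80E = 00101101100000001110 = 186382 (signed)
0xD7493 = 11010111010010010011 = -166765 (signed)
  00101101100000001110
+ 11010111010010010011
= 00000100110010100001  (discard carry-out 1)
Result 00000100110010100001: MSB = 0 → value 19617.
Addends have opposite signs, so signed overflow cannot occur.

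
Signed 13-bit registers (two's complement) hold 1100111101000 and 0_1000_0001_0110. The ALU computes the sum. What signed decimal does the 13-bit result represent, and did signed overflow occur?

510; no overflow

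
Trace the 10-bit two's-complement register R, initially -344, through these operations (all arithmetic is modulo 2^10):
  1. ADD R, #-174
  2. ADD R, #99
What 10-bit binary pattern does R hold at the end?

1001011101

Start: R = -344 = 1010101000.
R = -344 + (-174) = -518; wraps to 506 = 0111111010
R = 506 + 99 = 605; wraps to -419 = 1001011101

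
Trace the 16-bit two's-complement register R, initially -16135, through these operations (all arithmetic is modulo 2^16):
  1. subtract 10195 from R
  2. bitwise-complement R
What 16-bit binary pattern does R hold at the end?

0110011011011001

Start: R = -16135 = 1100000011111001.
R = -16135 − 10195 = -26330 = 1001100100100110
R = NOT 1001100100100110 = 0110011011011001 = 26329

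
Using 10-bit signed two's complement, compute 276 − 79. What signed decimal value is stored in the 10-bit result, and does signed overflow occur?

276 → 0100010100
79 → 0001001111
Subtract via negate-and-add: invert 0001001111 + 1 = 1110110001 (i.e. -79).
  0100010100
+ 1110110001
= 0011000101  (discard carry-out 1)
Result 0011000101: MSB = 0 → value 197.
Addends (after negating the subtrahend) have opposite signs, so signed overflow cannot occur.

197; no overflow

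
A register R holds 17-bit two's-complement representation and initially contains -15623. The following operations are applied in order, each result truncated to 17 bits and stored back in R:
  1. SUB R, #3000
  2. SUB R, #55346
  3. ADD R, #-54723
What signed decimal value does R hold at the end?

Start: R = -15623 = 11100001011111001.
R = -15623 − 3000 = -18623 = 11011011101000001
R = -18623 − 55346 = -73969; wraps to 57103 = 01101111100001111
R = 57103 + (-54723) = 2380 = 00000100101001100

2380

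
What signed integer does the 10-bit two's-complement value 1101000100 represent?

MSB is 1, so the value is negative.
Invert: 0010111011. Add 1: 0010111100 = 188. So the value is −188.

-188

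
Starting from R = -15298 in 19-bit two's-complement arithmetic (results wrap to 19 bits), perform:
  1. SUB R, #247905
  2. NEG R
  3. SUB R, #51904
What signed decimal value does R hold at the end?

211299

Start: R = -15298 = 1111100010000111110.
R = -15298 − 247905 = -263203; wraps to 261085 = 0111111101111011101
R = −(261085) = -261085 = 1000000010000100011
R = -261085 − 51904 = -312989; wraps to 211299 = 0110011100101100011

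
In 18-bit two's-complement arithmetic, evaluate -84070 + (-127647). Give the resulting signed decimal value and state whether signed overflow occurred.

50427; overflow

-84070 → 101011011110011010
-127647 → 100000110101100001
  101011011110011010
+ 100000110101100001
= 001100010011111011  (discard carry-out 1)
Result 001100010011111011: MSB = 0 → value 50427.
Both addends are negative but the stored result is non-negative: signed overflow. The true value -84070 + (-127647) = -211717 lies outside [-131072, 131071].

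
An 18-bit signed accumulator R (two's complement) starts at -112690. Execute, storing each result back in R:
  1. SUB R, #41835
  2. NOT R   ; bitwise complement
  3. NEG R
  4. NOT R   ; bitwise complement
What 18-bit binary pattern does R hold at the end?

100101101110011011

Start: R = -112690 = 100100011111001110.
R = -112690 − 41835 = -154525; wraps to 107619 = 011010010001100011
R = NOT 011010010001100011 = 100101101110011100 = -107620
R = −(-107620) = 107620 = 011010010001100100
R = NOT 011010010001100100 = 100101101110011011 = -107621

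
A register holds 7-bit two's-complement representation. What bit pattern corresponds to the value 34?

34 is non-negative, so write it directly in 7 bits: 0100010.

0100010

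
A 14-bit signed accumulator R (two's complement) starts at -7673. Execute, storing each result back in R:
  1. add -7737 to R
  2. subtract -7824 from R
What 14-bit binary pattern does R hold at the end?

10001001011110

Start: R = -7673 = 10001000000111.
R = -7673 + (-7737) = -15410; wraps to 974 = 00001111001110
R = 974 − (-7824) = 8798; wraps to -7586 = 10001001011110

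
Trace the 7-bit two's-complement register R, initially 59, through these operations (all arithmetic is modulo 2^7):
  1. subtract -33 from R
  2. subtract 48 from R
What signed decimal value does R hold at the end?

Start: R = 59 = 0111011.
R = 59 − (-33) = 92; wraps to -36 = 1011100
R = -36 − 48 = -84; wraps to 44 = 0101100

44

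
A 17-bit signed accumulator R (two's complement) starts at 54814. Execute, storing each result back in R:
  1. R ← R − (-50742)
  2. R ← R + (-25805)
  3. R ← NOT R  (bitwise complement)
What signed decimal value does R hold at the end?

51320

Start: R = 54814 = 01101011000011110.
R = 54814 − (-50742) = 105556; wraps to -25516 = 11001110001010100
R = -25516 + (-25805) = -51321 = 10011011110000111
R = NOT 10011011110000111 = 01100100001111000 = 51320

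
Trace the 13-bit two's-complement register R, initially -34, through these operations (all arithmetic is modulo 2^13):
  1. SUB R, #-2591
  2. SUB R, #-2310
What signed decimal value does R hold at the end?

-3325

Start: R = -34 = 1111111011110.
R = -34 − (-2591) = 2557 = 0100111111101
R = 2557 − (-2310) = 4867; wraps to -3325 = 1001100000011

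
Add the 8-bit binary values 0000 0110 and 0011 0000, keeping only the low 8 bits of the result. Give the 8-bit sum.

00110110

  00000110
+ 00110000
= 00110110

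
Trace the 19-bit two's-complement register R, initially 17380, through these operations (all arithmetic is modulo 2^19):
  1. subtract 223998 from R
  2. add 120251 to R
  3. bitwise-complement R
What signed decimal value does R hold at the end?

86366

Start: R = 17380 = 0000100001111100100.
R = 17380 − 223998 = -206618 = 1001101100011100110
R = -206618 + 120251 = -86367 = 1101010111010100001
R = NOT 1101010111010100001 = 0010101000101011110 = 86366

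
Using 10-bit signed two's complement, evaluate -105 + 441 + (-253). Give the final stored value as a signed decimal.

83

-105 + 441 = 336 (0101010000)
336 + (-253) = 83 (0001010011)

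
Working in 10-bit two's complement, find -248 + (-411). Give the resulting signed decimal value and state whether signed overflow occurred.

-248 → 1100001000
-411 → 1001100101
  1100001000
+ 1001100101
= 0101101101  (discard carry-out 1)
Result 0101101101: MSB = 0 → value 365.
Both addends are negative but the stored result is non-negative: signed overflow. The true value -248 + (-411) = -659 lies outside [-512, 511].

365; overflow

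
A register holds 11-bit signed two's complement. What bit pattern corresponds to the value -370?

11010001110

|-370| = 370 = 00101110010 in 11 bits.
Invert the bits: 11010001101. Add 1: 11010001110.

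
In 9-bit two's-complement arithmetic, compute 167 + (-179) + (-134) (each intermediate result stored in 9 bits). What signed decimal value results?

167 + (-179) = -12 (111110100)
-12 + (-134) = -146 (101101110)

-146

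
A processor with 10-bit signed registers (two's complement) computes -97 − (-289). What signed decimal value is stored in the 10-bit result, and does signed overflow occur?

-97 → 1110011111
-289 → 1011011111
Subtract via negate-and-add: invert 1011011111 + 1 = 0100100001 (i.e. 289).
  1110011111
+ 0100100001
= 0011000000  (discard carry-out 1)
Result 0011000000: MSB = 0 → value 192.
Addends (after negating the subtrahend) have opposite signs, so signed overflow cannot occur.

192; no overflow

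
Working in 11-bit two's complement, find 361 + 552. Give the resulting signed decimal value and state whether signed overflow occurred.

913; no overflow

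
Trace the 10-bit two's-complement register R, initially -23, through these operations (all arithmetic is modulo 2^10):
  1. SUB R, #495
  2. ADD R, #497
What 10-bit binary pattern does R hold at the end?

1111101011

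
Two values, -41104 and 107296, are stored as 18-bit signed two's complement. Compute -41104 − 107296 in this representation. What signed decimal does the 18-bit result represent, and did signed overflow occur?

113744; overflow

-41104 → 110101111101110000
107296 → 011010001100100000
Subtract via negate-and-add: invert 011010001100100000 + 1 = 100101110011100000 (i.e. -107296).
  110101111101110000
+ 100101110011100000
= 011011110001010000  (discard carry-out 1)
Result 011011110001010000: MSB = 0 → value 113744.
Both addends (after negating the subtrahend) are negative but the stored result is non-negative: signed overflow. The true value -41104 − 107296 = -148400 lies outside [-131072, 131071].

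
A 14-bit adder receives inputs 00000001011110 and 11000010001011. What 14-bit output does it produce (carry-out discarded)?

  00000001011110
+ 11000010001011
= 11000011101001

11000011101001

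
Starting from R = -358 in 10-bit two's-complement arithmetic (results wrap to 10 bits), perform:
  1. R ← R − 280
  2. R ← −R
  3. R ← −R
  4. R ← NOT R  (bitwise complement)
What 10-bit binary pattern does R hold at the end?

1001111101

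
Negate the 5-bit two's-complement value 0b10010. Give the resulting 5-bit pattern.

01110

Invert: 01101. Add 1: 01110.
Check: 10010 = -14, 01110 = 14.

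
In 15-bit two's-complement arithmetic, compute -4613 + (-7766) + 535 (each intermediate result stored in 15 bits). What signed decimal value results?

-4613 + (-7766) = -12379 (100111110100101)
-12379 + 535 = -11844 (101000110111100)

-11844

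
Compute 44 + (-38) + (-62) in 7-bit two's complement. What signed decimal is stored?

-56

44 + (-38) = 6 (0000110)
6 + (-62) = -56 (1001000)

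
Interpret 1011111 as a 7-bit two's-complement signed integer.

MSB is 1, so the value is negative.
Unsigned reading: 95. Subtract 2^7 = 128: 95 − 128 = -33.

-33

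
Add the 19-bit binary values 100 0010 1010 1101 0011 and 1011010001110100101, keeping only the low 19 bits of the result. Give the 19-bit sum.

0011100111001111000

  1000010101011010011
+ 1011010001110100101
= 0011100111001111000  (discard carry-out 1)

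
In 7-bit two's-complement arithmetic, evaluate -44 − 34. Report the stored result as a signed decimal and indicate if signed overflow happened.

50; overflow

-44 → 1010100
34 → 0100010
Subtract via negate-and-add: invert 0100010 + 1 = 1011110 (i.e. -34).
  1010100
+ 1011110
= 0110010  (discard carry-out 1)
Result 0110010: MSB = 0 → value 50.
Both addends (after negating the subtrahend) are negative but the stored result is non-negative: signed overflow. The true value -44 − 34 = -78 lies outside [-64, 63].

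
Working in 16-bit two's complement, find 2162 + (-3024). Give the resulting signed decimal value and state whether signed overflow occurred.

2162 → 0000100001110010
-3024 → 1111010000110000
  0000100001110010
+ 1111010000110000
= 1111110010100010
Result 1111110010100010: MSB = 1 → 64674 − 65536 = -862.
Addends have opposite signs, so signed overflow cannot occur.

-862; no overflow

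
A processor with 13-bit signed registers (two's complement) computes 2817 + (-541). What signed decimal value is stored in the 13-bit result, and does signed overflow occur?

2276; no overflow

2817 → 0101100000001
-541 → 1110111100011
  0101100000001
+ 1110111100011
= 0100011100100  (discard carry-out 1)
Result 0100011100100: MSB = 0 → value 2276.
Addends have opposite signs, so signed overflow cannot occur.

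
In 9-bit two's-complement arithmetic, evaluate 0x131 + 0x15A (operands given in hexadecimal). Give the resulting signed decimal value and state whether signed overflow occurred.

139; overflow

0x131 = 100110001 = -207 (signed)
0x15A = 101011010 = -166 (signed)
  100110001
+ 101011010
= 010001011  (discard carry-out 1)
Result 010001011: MSB = 0 → value 139.
Both addends are negative but the stored result is non-negative: signed overflow. The true value -207 + (-166) = -373 lies outside [-256, 255].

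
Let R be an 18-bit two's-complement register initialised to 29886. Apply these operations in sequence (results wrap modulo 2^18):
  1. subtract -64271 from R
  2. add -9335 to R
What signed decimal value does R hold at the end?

84822

Start: R = 29886 = 000111010010111110.
R = 29886 − (-64271) = 94157 = 010110111111001101
R = 94157 + (-9335) = 84822 = 010100101101010110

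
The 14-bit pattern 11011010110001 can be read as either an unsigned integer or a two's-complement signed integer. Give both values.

Unsigned: 11011010110001 = 14001.
Signed: MSB=1 → 14001 − 16384 = -2383.

unsigned = 14001, signed = -2383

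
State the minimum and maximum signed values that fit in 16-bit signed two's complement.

min = -32768, max = 32767

Minimum: −2^15 = -32768.
Maximum: 2^15 − 1 = 32767.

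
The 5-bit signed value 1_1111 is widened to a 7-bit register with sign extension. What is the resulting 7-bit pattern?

1111111

MSB of 11111 is 1; replicate it into the new high bits.
11|11111 → 1111111 (still -1).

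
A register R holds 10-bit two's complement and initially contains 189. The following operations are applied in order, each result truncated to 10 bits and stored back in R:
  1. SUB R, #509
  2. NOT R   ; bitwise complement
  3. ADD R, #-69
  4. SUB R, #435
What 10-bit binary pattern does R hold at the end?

Start: R = 189 = 0010111101.
R = 189 − 509 = -320 = 1011000000
R = NOT 1011000000 = 0100111111 = 319
R = 319 + (-69) = 250 = 0011111010
R = 250 − 435 = -185 = 1101000111

1101000111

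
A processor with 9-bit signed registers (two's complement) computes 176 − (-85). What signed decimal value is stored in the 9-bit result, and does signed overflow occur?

-251; overflow

176 → 010110000
-85 → 110101011
Subtract via negate-and-add: invert 110101011 + 1 = 001010101 (i.e. 85).
  010110000
+ 001010101
= 100000101
Result 100000101: MSB = 1 → 261 − 512 = -251.
Both addends (after negating the subtrahend) are non-negative but the stored result is negative: signed overflow. The true value 176 − (-85) = 261 lies outside [-256, 255].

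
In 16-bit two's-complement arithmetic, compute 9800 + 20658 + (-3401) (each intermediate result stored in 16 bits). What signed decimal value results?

9800 + 20658 = 30458 (0111011011111010)
30458 + (-3401) = 27057 (0110100110110001)

27057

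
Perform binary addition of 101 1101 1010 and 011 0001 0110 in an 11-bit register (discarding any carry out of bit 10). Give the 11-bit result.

  10111011010
+ 01100010110
= 00011110000  (discard carry-out 1)

00011110000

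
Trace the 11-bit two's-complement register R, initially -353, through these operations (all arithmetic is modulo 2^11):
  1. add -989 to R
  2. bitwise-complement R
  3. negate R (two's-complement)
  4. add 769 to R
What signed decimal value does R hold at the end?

Start: R = -353 = 11010011111.
R = -353 + (-989) = -1342; wraps to 706 = 01011000010
R = NOT 01011000010 = 10100111101 = -707
R = −(-707) = 707 = 01011000011
R = 707 + 769 = 1476; wraps to -572 = 10111000100

-572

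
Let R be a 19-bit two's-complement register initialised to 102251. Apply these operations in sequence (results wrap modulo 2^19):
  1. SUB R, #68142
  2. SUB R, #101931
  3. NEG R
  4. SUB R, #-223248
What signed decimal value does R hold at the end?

-233218

Start: R = 102251 = 0011000111101101011.
R = 102251 − 68142 = 34109 = 0001000010100111101
R = 34109 − 101931 = -67822 = 1101111011100010010
R = −(-67822) = 67822 = 0010000100011101110
R = 67822 − (-223248) = 291070; wraps to -233218 = 1000111000011111110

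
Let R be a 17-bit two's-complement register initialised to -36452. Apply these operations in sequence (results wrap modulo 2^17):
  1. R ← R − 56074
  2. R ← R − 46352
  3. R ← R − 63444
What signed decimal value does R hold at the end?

Start: R = -36452 = 10111000110011100.
R = -36452 − 56074 = -92526; wraps to 38546 = 01001011010010010
R = 38546 − 46352 = -7806 = 11110000110000010
R = -7806 − 63444 = -71250; wraps to 59822 = 01110100110101110

59822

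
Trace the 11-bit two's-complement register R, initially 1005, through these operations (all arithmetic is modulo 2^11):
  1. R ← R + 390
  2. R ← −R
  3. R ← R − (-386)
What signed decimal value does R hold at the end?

Start: R = 1005 = 01111101101.
R = 1005 + 390 = 1395; wraps to -653 = 10101110011
R = −(-653) = 653 = 01010001101
R = 653 − (-386) = 1039; wraps to -1009 = 10000001111

-1009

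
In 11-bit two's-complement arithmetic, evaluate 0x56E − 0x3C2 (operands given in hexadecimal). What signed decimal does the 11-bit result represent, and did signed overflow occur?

428; overflow

0x56E = 10101101110 = -658 (signed)
0x3C2 = 01111000010 = 962 (signed)
Subtract via negate-and-add: invert 01111000010 + 1 = 10000111110 (i.e. -962).
  10101101110
+ 10000111110
= 00110101100  (discard carry-out 1)
Result 00110101100: MSB = 0 → value 428.
Both addends (after negating the subtrahend) are negative but the stored result is non-negative: signed overflow. The true value -658 − 962 = -1620 lies outside [-1024, 1023].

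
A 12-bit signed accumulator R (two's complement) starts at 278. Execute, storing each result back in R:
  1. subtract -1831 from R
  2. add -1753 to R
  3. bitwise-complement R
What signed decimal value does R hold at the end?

-357

Start: R = 278 = 000100010110.
R = 278 − (-1831) = 2109; wraps to -1987 = 100000111101
R = -1987 + (-1753) = -3740; wraps to 356 = 000101100100
R = NOT 000101100100 = 111010011011 = -357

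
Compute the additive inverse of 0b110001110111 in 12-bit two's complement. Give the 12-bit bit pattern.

001110001001

Invert: 001110001000. Add 1: 001110001001.
Check: 110001110111 = -905, 001110001001 = 905.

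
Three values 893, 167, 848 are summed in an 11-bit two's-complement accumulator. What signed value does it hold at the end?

-140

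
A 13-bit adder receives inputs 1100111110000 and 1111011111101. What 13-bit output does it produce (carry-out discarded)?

  1100111110000
+ 1111011111101
= 1100011101101  (discard carry-out 1)

1100011101101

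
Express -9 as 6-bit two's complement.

110111

|-9| = 9 = 001001 in 6 bits.
Invert the bits: 110110. Add 1: 110111.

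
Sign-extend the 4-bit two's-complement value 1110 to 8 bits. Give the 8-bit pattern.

11111110

MSB of 1110 is 1; replicate it into the new high bits.
1111|1110 → 11111110 (still -2).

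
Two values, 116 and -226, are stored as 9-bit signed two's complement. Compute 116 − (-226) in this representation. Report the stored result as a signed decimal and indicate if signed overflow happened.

-170; overflow

116 → 001110100
-226 → 100011110
Subtract via negate-and-add: invert 100011110 + 1 = 011100010 (i.e. 226).
  001110100
+ 011100010
= 101010110
Result 101010110: MSB = 1 → 342 − 512 = -170.
Both addends (after negating the subtrahend) are non-negative but the stored result is negative: signed overflow. The true value 116 − (-226) = 342 lies outside [-256, 255].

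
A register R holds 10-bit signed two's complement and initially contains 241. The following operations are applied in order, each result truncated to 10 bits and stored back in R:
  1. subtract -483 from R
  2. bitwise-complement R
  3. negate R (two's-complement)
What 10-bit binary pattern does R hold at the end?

1011010101

Start: R = 241 = 0011110001.
R = 241 − (-483) = 724; wraps to -300 = 1011010100
R = NOT 1011010100 = 0100101011 = 299
R = −(299) = -299 = 1011010101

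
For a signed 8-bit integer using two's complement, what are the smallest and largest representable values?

Minimum: −2^7 = -128.
Maximum: 2^7 − 1 = 127.

min = -128, max = 127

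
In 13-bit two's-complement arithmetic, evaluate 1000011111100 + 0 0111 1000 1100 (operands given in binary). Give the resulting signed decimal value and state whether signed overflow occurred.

1000011111100 = -3844 (signed)
0 0111 1000 1100 → 0011110001100 = 1932 (signed)
  1000011111100
+ 0011110001100
= 1100010001000
Result 1100010001000: MSB = 1 → 6280 − 8192 = -1912.
Addends have opposite signs, so signed overflow cannot occur.

-1912; no overflow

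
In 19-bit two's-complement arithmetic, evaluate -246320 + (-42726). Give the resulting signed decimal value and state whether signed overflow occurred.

235242; overflow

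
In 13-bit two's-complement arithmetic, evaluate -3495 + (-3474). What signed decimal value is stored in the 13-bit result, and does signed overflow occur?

-3495 → 1001001011001
-3474 → 1001001101110
  1001001011001
+ 1001001101110
= 0010011000111  (discard carry-out 1)
Result 0010011000111: MSB = 0 → value 1223.
Both addends are negative but the stored result is non-negative: signed overflow. The true value -3495 + (-3474) = -6969 lies outside [-4096, 4095].

1223; overflow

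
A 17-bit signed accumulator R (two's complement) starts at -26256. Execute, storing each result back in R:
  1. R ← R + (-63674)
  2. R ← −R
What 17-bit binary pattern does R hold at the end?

10101111101001010

Start: R = -26256 = 11001100101110000.
R = -26256 + (-63674) = -89930; wraps to 41142 = 01010000010110110
R = −(41142) = -41142 = 10101111101001010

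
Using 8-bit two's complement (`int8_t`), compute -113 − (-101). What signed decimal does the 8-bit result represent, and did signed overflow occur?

-12; no overflow

-113 → 10001111
-101 → 10011011
Subtract via negate-and-add: invert 10011011 + 1 = 01100101 (i.e. 101).
  10001111
+ 01100101
= 11110100
Result 11110100: MSB = 1 → 244 − 256 = -12.
Addends (after negating the subtrahend) have opposite signs, so signed overflow cannot occur.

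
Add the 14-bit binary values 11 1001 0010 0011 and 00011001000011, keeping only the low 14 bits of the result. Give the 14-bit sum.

11111101100110

  11100100100011
+ 00011001000011
= 11111101100110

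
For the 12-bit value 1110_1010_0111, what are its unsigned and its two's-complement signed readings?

unsigned = 3751, signed = -345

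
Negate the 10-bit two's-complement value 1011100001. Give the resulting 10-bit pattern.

0100011111

Invert: 0100011110. Add 1: 0100011111.
Check: 1011100001 = -287, 0100011111 = 287.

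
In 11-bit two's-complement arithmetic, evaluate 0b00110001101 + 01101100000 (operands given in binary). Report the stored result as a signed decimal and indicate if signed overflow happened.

0b00110001101 → 00110001101 = 397 (signed)
01101100000 = 864 (signed)
  00110001101
+ 01101100000
= 10011101101
Result 10011101101: MSB = 1 → 1261 − 2048 = -787.
Both addends are non-negative but the stored result is negative: signed overflow. The true value 397 + 864 = 1261 lies outside [-1024, 1023].

-787; overflow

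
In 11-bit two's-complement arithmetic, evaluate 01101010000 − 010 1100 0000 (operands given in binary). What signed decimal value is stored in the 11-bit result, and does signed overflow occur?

144; no overflow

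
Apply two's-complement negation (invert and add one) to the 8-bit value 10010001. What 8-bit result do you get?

01101111

Invert: 01101110. Add 1: 01101111.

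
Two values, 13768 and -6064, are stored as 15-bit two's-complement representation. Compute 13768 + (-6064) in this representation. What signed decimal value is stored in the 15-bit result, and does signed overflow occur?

13768 → 011010111001000
-6064 → 110100001010000
  011010111001000
+ 110100001010000
= 001111000011000  (discard carry-out 1)
Result 001111000011000: MSB = 0 → value 7704.
Addends have opposite signs, so signed overflow cannot occur.

7704; no overflow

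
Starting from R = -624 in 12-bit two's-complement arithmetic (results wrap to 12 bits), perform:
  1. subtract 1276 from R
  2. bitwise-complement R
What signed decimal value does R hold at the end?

Start: R = -624 = 110110010000.
R = -624 − 1276 = -1900 = 100010010100
R = NOT 100010010100 = 011101101011 = 1899

1899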